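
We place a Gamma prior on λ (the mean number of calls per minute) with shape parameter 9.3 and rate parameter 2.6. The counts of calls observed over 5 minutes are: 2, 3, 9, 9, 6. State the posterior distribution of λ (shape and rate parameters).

The Poisson likelihood adds the total count to the shape and the number of exposure periods to the rate. Here ∑xᵢ = 29 and n = 5, so shape 9.3→38.3 and rate 2.6→7.6.

Posterior: Gamma(shape=38.3, rate=7.6)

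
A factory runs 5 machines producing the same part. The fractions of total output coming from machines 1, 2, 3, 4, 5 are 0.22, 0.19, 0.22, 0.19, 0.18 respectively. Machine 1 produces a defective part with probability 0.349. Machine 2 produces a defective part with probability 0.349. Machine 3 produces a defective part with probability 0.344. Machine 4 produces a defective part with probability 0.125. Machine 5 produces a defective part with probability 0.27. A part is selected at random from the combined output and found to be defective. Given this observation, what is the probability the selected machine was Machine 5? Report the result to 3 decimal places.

Tabulate prior·likelihood by source: [1] prior 0.22, lik 0.349, product 0.07678; [2] prior 0.19, lik 0.349, product 0.06631; [3] prior 0.22, lik 0.344, product 0.07568; [4] prior 0.19, lik 0.125, product 0.02375; [5] prior 0.18, lik 0.27, product 0.04860.
Normalizing constant = 0.29112; the posterior for Machine 5 is its product over the sum, 0.04860/0.29112 = 0.167.

Posterior probability ≈ 0.167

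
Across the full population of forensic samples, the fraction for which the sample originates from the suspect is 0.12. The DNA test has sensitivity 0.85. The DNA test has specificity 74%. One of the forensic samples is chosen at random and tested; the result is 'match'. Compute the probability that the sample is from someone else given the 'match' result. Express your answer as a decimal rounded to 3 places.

P(¬H | E) ≈ 0.692

Let H be the event that the sample originates from the suspect. P(H) = 0.12, so P(¬H) = 0.88. With E the 'match' result, P(E|H) = 0.85 and P(E|¬H) = 0.26.
P(E) = 0.85·0.12 + 0.26·0.88 = 0.10200 + 0.22880 = 0.33080.
By Bayes' theorem, P(H|E) = 0.10200 / 0.33080 = 0.308. Hence P(¬H|E) = 1 − 0.308 = 0.692.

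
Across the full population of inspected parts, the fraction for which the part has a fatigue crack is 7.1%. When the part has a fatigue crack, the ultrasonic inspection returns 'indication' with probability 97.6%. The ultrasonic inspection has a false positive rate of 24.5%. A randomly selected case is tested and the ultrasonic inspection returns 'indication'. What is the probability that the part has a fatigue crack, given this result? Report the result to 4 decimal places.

P(H | E) ≈ 0.2334

Write H for 'the part has a fatigue crack'. Prior odds H:¬H = 0.071/0.929 = 0.076426. For the 'indication' outcome, the likelihood ratio is 0.976/0.245 = 3.9837.
Posterior odds = 0.076426 × 3.9837 = 0.30446, so P(H|E) = 0.30446/(1+0.30446) = 0.2334.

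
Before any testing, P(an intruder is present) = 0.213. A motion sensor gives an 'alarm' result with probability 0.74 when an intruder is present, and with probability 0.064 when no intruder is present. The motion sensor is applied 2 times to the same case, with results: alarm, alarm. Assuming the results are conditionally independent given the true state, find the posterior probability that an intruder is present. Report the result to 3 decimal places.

With H the event that an intruder is present, the joint likelihood of the observed sequence is P(data|H) = 0.74·0.74 = 0.54760 and P(data|¬H) = 0.064·0.064 = 0.0040960.
Bayes: P(H|data) = 0.213·0.54760 / (0.213·0.54760 + 0.787·0.0040960) = 0.11664/0.11986 = 0.9731.

Posterior P(H) ≈ 0.973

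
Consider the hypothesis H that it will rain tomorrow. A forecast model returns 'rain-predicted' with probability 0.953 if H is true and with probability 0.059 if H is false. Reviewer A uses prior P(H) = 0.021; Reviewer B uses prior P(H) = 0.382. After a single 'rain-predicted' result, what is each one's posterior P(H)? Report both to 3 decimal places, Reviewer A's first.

P('+'|H) = 0.953, P('+'|¬H) = 0.059.
Reviewer A: numerator 0.953·0.021 = 0.020013; evidence = 0.020013+0.059·0.979 = 0.077774; posterior = 0.257.
Reviewer B: numerator 0.953·0.382 = 0.36405; evidence = 0.36405+0.059·0.618 = 0.40051; posterior = 0.909.

Reviewer A: 0.257; Reviewer B: 0.909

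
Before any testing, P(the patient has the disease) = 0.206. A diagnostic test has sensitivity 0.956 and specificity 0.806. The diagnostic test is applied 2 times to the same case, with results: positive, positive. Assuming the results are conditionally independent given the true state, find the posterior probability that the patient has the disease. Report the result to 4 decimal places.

Let H be the event that the patient has the disease; start with P(H) = 0.206. P('positive'|H) = 0.956, P('positive'|¬H) = 0.194.
Update on result 1 ('positive'): P(H) ← 0.956·0.2060 / (0.956·0.2060 + 0.194·0.7940) = 0.19694/0.35097 = 0.5611.
Update on result 2 ('positive'): P(H) ← 0.956·0.5611 / (0.956·0.5611 + 0.194·0.4389) = 0.53643/0.62157 = 0.8630.

Posterior P(H) ≈ 0.8630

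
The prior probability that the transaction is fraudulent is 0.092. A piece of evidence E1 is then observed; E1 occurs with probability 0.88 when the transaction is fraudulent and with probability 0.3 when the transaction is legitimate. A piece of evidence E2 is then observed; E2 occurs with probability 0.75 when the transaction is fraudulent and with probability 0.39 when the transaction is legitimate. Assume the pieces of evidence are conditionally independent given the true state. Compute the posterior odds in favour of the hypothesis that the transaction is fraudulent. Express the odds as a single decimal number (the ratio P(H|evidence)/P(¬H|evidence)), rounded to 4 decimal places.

Posterior odds ≈ 0.5716

Prior odds = 0.092/(1−0.092) = 0.10132. In log-odds, ln(0.10132) = -2.2895.
Add log likelihood ratios: ln(2.9333) + ln(1.9231) = 1.7301.
Posterior log-odds = -0.55939, so posterior odds = exp(-0.55939) = 0.57156.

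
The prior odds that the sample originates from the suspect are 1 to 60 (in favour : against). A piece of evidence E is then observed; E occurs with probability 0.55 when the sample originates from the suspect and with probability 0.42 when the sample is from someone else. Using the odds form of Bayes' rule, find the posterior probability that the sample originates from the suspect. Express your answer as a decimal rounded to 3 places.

Posterior probability ≈ 0.021

Prior odds = 1/60 = 0.016667. In log-odds, ln(0.016667) = -4.0943.
Add log likelihood ratio: ln(1.3095) = 0.26966.
Posterior log-odds = -3.8247, so posterior odds = exp(-3.8247) = 0.021825. Converting, P(H|E) = 0.021825/1.0218 = 0.021.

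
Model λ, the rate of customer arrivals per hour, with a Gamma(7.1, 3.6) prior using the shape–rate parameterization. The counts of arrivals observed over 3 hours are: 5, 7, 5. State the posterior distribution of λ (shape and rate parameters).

Total count ∑xᵢ = 17 over n = 3 hours.
Gamma is conjugate to the Poisson likelihood: posterior is Gamma(shape = 7.1+17 = 24.1, rate = 3.6+3 = 6.6).

Posterior: Gamma(shape=24.1, rate=6.6)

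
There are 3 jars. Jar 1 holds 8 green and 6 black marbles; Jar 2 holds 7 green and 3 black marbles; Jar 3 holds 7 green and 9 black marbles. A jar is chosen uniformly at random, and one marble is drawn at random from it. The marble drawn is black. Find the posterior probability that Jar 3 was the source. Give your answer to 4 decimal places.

P(black|Jar 1) = 0.4286; P(black|Jar 2) = 0.3; P(black|Jar 3) = 0.5625.
Prior × likelihood for each source: 0.333333·0.4286=0.1429, 0.333333·0.3=0.1000, 0.333333·0.5625=0.1875. Summing gives P(black) = 0.43036.
P(Jar 3 | black) = 0.1875 / 0.43036 = 0.4357.

Posterior probability ≈ 0.4357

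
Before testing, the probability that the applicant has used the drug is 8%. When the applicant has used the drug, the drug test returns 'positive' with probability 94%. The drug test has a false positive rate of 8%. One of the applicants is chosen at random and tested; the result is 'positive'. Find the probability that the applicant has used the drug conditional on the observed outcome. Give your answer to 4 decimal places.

P(H | E) ≈ 0.5054

Let H be the event that the applicant has used the drug. P(H) = 0.08, so P(¬H) = 0.92. With E the 'positive' result, P(E|H) = 0.94 and P(E|¬H) = 0.08.
P(E) = 0.94·0.08 + 0.08·0.92 = 0.075200 + 0.073600 = 0.14880.
By Bayes' theorem, P(H|E) = 0.075200 / 0.14880 = 0.5054.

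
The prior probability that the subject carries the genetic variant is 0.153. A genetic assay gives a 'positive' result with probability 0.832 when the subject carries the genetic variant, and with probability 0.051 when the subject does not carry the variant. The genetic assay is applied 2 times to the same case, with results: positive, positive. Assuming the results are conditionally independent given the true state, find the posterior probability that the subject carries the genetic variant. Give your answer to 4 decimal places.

Posterior P(H) ≈ 0.9796

Let H be the event that the subject carries the genetic variant; start with P(H) = 0.153. P('positive'|H) = 0.832, P('positive'|¬H) = 0.051.
Update on result 1 ('positive'): P(H) ← 0.832·0.1530 / (0.832·0.1530 + 0.051·0.8470) = 0.12730/0.17049 = 0.7466.
Update on result 2 ('positive'): P(H) ← 0.832·0.7466 / (0.832·0.7466 + 0.051·0.2534) = 0.62120/0.63412 = 0.9796.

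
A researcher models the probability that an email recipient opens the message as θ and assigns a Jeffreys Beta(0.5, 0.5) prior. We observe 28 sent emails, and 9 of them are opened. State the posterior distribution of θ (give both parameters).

Observing 9 successes and 19 failures updates Beta(0.5, 0.5) by adding the success and failure counts to the two shape parameters: α = 0.5+9 = 9.5, β = 0.5+19 = 19.5.

Posterior: Beta(9.5, 19.5)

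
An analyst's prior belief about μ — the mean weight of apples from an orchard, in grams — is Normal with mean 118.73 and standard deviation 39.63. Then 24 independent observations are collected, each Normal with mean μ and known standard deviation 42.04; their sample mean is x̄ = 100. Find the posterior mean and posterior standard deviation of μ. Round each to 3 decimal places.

Posterior mean ≈ 100.839; posterior SD ≈ 8.387

With known σ, the Normal prior is conjugate. Weight on the data is w = (n/σ²)/(n/σ² + 1/τ₀²) = 0.0135796/(0.0135796+0.00063672) = 0.95521.
Posterior mean = w·x̄ + (1−w)·μ₀ = 0.95521·100 + 0.044788·118.73 = 100.839. Posterior variance = 1/(0.0135796+0.00063672) = 70.3418, so SD = 8.387.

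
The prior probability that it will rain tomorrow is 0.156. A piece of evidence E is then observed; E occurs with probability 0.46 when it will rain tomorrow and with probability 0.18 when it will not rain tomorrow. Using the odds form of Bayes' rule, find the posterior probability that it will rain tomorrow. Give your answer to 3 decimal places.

Prior odds = 0.156/(1−0.156) = 0.18483. In log-odds, ln(0.18483) = -1.6883.
Add log likelihood ratio: ln(2.5556) = 0.93827.
Posterior log-odds = -0.75003, so posterior odds = exp(-0.75003) = 0.47235. Converting, P(H|E) = 0.47235/1.4724 = 0.321.

Posterior probability ≈ 0.321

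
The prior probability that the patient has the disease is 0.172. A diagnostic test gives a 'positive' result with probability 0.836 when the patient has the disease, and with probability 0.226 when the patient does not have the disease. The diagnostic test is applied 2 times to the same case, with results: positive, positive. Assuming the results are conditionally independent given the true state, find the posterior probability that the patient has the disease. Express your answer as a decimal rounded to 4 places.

Let H be the event that the patient has the disease; start with P(H) = 0.172. P('positive'|H) = 0.836, P('positive'|¬H) = 0.226.
Update on result 1 ('positive'): P(H) ← 0.836·0.1720 / (0.836·0.1720 + 0.226·0.8280) = 0.14379/0.33092 = 0.4345.
Update on result 2 ('positive'): P(H) ← 0.836·0.4345 / (0.836·0.4345 + 0.226·0.5655) = 0.36326/0.49106 = 0.7397.

Posterior P(H) ≈ 0.7397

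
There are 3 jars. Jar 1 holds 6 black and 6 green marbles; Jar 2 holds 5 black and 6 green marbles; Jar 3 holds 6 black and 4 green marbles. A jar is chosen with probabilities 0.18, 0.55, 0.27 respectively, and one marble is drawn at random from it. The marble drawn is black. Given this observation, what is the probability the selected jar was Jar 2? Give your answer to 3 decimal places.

Tabulate prior·likelihood by source: [1] prior 0.18, lik 0.5, product 0.09000; [2] prior 0.55, lik 0.4545, product 0.2500; [3] prior 0.27, lik 0.6, product 0.1620.
Normalizing constant = 0.50200; the posterior for Jar 2 is its product over the sum, 0.2500/0.50200 = 0.498.

Posterior probability ≈ 0.498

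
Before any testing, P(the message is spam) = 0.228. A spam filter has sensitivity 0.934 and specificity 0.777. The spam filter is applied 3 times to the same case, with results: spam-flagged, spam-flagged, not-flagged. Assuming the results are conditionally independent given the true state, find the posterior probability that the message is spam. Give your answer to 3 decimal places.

Let H be the event that the message is spam; start with P(H) = 0.228. P('spam-flagged'|H) = 0.934, P('spam-flagged'|¬H) = 0.223.
Update on result 1 ('spam-flagged'): P(H) ← 0.934·0.2280 / (0.934·0.2280 + 0.223·0.7720) = 0.21295/0.38511 = 0.5530.
Update on result 2 ('spam-flagged'): P(H) ← 0.934·0.5530 / (0.934·0.5530 + 0.223·0.4470) = 0.51647/0.61616 = 0.8382.
Update on result 3 ('not-flagged'): P(H) ← 0.066·0.8382 / (0.066·0.8382 + 0.777·0.1618) = 0.055322/0.18103 = 0.3056.

Posterior P(H) ≈ 0.306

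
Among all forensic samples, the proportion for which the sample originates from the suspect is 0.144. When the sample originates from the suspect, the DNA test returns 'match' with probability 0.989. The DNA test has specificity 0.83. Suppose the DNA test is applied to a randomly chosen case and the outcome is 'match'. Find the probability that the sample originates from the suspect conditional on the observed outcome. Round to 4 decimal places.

Write H for 'the sample originates from the suspect'. Prior odds H:¬H = 0.144/0.856 = 0.16822. For the 'match' outcome, the likelihood ratio is 0.989/0.17 = 5.8176.
Posterior odds = 0.16822 × 5.8176 = 0.97867, so P(H|E) = 0.97867/(1+0.97867) = 0.4946.

P(H | E) ≈ 0.4946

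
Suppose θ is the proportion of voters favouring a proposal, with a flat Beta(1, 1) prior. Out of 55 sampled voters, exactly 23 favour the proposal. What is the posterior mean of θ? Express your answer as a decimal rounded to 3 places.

Posterior mean ≈ 0.421

Observing 23 successes and 32 failures updates Beta(1, 1) by adding the success and failure counts to the two shape parameters: α = 1+23 = 24, β = 1+32 = 33.
Posterior mean = α/(α+β) = 24/57 = 0.421.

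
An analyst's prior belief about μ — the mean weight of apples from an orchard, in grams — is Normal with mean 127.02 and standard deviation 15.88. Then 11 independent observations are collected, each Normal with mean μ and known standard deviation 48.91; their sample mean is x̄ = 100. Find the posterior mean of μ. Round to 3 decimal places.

Posterior mean ≈ 112.512

With known σ, the Normal prior is conjugate. Weight on the data is w = (n/σ²)/(n/σ² + 1/τ₀²) = 0.00459830/(0.00459830+0.00396551) = 0.53695.
Posterior mean = w·x̄ + (1−w)·μ₀ = 0.53695·100 + 0.46305·127.02 = 112.512.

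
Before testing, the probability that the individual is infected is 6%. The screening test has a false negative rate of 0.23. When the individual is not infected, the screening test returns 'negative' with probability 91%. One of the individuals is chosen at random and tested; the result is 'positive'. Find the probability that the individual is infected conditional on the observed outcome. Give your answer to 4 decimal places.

P(H | E) ≈ 0.3532

Let H be the event that the individual is infected. P(H) = 0.06, so P(¬H) = 0.94. With E the 'positive' result, P(E|H) = 0.77 and P(E|¬H) = 0.09.
P(E) = 0.77·0.06 + 0.09·0.94 = 0.046200 + 0.084600 = 0.13080.
By Bayes' theorem, P(H|E) = 0.046200 / 0.13080 = 0.3532.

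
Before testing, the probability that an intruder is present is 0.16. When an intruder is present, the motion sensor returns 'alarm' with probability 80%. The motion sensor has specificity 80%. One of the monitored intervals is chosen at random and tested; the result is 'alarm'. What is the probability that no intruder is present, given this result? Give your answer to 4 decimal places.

Write H for 'an intruder is present'. Prior odds H:¬H = 0.16/0.84 = 0.19048. For the 'alarm' outcome, the likelihood ratio is 0.8/0.2 = 4.0000.
Posterior odds = 0.19048 × 4.0000 = 0.76190, so P(H|E) = 0.76190/(1+0.76190) = 0.4324. Then P(¬H|E) = 1 − 0.4324 = 0.5676.

P(¬H | E) ≈ 0.5676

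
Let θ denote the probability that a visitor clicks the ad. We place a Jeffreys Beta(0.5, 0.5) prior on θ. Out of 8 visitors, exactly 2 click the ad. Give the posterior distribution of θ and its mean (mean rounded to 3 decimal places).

The binomial likelihood is conjugate to the Beta prior: with 2 successes and 6 failures, the posterior is Beta(0.5+2, 0.5+6) = Beta(2.5, 6.5).
Posterior mean = α/(α+β) = 2.5/9 = 0.278.

Posterior: Beta(2.5, 6.5); mean ≈ 0.278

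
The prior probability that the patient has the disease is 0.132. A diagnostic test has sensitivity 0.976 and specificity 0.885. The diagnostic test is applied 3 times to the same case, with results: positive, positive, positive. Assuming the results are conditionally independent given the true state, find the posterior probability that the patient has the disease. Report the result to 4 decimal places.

With H the event that the patient has the disease, the joint likelihood of the observed sequence is P(data|H) = 0.976·0.976·0.976 = 0.92971 and P(data|¬H) = 0.115·0.115·0.115 = 0.0015209.
Bayes: P(H|data) = 0.132·0.92971 / (0.132·0.92971 + 0.868·0.0015209) = 0.12272/0.12404 = 0.9894.

Posterior P(H) ≈ 0.9894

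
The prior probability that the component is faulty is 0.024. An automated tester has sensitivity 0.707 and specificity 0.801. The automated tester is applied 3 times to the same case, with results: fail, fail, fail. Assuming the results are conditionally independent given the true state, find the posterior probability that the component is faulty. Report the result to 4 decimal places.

Let H be the event that the component is faulty; start with P(H) = 0.024. P('fail'|H) = 0.707, P('fail'|¬H) = 0.199.
Update on result 1 ('fail'): P(H) ← 0.707·0.0240 / (0.707·0.0240 + 0.199·0.9760) = 0.016968/0.21119 = 0.0803.
Update on result 2 ('fail'): P(H) ← 0.707·0.0803 / (0.707·0.0803 + 0.199·0.9197) = 0.056803/0.23981 = 0.2369.
Update on result 3 ('fail'): P(H) ← 0.707·0.2369 / (0.707·0.2369 + 0.199·0.7631) = 0.16746/0.31933 = 0.5244.

Posterior P(H) ≈ 0.5244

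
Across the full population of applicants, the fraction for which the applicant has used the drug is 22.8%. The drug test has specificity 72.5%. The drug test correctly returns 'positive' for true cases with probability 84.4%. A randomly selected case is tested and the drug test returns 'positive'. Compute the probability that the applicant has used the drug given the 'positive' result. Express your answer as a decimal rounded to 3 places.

P(H | E) ≈ 0.475

Write H for 'the applicant has used the drug'. Prior odds H:¬H = 0.228/0.772 = 0.29534. For the 'positive' outcome, the likelihood ratio is 0.844/0.275 = 3.0691.
Posterior odds = 0.29534 × 3.0691 = 0.90642, so P(H|E) = 0.90642/(1+0.90642) = 0.475.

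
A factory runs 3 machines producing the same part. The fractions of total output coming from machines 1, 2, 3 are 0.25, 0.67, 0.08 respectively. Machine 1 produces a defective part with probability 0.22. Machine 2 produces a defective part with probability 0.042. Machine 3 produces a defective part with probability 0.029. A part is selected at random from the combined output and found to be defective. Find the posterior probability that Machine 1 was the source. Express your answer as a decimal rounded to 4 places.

Tabulate prior·likelihood by source: [1] prior 0.25, lik 0.22, product 0.05500; [2] prior 0.67, lik 0.042, product 0.02814; [3] prior 0.08, lik 0.029, product 0.002320.
Normalizing constant = 0.085460; the posterior for Machine 1 is its product over the sum, 0.05500/0.085460 = 0.6436.

Posterior probability ≈ 0.6436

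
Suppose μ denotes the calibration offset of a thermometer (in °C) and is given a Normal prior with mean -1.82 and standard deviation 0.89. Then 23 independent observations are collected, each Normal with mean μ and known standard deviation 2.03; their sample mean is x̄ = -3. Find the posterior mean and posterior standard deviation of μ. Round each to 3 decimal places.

Prior precision 1/τ₀² = 1/0.89² = 1.26247; data precision n/σ² = 23/2.03² = 5.58131.
Posterior precision = 1.26247 + 5.58131 = 6.84377, giving posterior SD = 1/√6.84377 = 0.382.
Posterior mean = (1.26247·-1.82 + 5.58131·-3) / 6.84377 = -2.782.

Posterior mean ≈ -2.782; posterior SD ≈ 0.382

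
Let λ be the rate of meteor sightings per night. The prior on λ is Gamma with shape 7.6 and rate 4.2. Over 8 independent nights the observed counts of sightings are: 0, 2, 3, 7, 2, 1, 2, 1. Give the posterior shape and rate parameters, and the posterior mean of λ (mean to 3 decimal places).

Total count ∑xᵢ = 18 over n = 8 nights.
Gamma is conjugate to the Poisson likelihood: posterior is Gamma(shape = 7.6+18 = 25.6, rate = 4.2+8 = 12.2).
E[λ | data] = 25.6/12.2 = 2.098.

Posterior: Gamma(shape=25.6, rate=12.2); mean ≈ 2.098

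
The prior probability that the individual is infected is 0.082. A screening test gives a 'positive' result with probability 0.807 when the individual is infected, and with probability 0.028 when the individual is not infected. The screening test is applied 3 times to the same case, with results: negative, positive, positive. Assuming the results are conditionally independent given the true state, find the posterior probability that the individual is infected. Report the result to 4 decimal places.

Let H be the event that the individual is infected; start with P(H) = 0.082. P('positive'|H) = 0.807, P('positive'|¬H) = 0.028.
Update on result 1 ('negative'): P(H) ← 0.193·0.0820 / (0.193·0.0820 + 0.972·0.9180) = 0.015826/0.90812 = 0.0174.
Update on result 2 ('positive'): P(H) ← 0.807·0.0174 / (0.807·0.0174 + 0.028·0.9826) = 0.014064/0.041576 = 0.3383.
Update on result 3 ('positive'): P(H) ← 0.807·0.3383 / (0.807·0.3383 + 0.028·0.6617) = 0.27298/0.29151 = 0.9364.

Posterior P(H) ≈ 0.9364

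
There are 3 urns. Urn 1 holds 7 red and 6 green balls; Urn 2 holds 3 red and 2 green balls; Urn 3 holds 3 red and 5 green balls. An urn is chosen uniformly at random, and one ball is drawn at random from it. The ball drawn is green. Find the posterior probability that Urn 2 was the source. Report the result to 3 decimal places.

P(green|Urn 1) = 0.4615; P(green|Urn 2) = 0.4; P(green|Urn 3) = 0.625.
Prior × likelihood for each source: 0.333333·0.4615=0.1538, 0.333333·0.4=0.1333, 0.333333·0.625=0.2083. Summing gives P(green) = 0.49551.
P(Urn 2 | green) = 0.1333 / 0.49551 = 0.269.

Posterior probability ≈ 0.269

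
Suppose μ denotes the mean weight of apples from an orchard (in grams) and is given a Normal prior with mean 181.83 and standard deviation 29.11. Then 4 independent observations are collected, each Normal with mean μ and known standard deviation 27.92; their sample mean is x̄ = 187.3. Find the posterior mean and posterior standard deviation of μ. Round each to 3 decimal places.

With known σ, the Normal prior is conjugate. Weight on the data is w = (n/σ²)/(n/σ² + 1/τ₀²) = 0.00513132/(0.00513132+0.00118009) = 0.81302.
Posterior mean = w·x̄ + (1−w)·μ₀ = 0.81302·187.3 + 0.18698·181.83 = 186.277. Posterior variance = 1/(0.00513132+0.00118009) = 158.443, so SD = 12.587.

Posterior mean ≈ 186.277; posterior SD ≈ 12.587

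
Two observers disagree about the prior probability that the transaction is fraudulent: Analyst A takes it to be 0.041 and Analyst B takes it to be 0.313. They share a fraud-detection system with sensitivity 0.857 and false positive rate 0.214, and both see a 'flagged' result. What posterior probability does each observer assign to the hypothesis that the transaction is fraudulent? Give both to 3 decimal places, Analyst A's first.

Analyst A: 0.146; Analyst B: 0.646

P('+'|H) = 0.857, P('+'|¬H) = 0.214.
Analyst A: numerator 0.857·0.041 = 0.035137; evidence = 0.035137+0.214·0.959 = 0.24036; posterior = 0.146.
Analyst B: numerator 0.857·0.313 = 0.26824; evidence = 0.26824+0.214·0.687 = 0.41526; posterior = 0.646.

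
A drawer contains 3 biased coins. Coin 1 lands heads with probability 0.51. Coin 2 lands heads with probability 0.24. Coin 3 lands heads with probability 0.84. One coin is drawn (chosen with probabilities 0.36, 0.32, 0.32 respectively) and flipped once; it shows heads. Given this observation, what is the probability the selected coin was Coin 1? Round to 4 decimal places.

Tabulate prior·likelihood by source: [1] prior 0.36, lik 0.51, product 0.1836; [2] prior 0.32, lik 0.24, product 0.07680; [3] prior 0.32, lik 0.84, product 0.2688.
Normalizing constant = 0.52920; the posterior for Coin 1 is its product over the sum, 0.1836/0.52920 = 0.3469.

Posterior probability ≈ 0.3469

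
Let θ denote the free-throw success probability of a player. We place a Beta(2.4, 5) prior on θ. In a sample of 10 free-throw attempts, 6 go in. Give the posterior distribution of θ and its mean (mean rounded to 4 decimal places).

Posterior: Beta(8.4, 9); mean ≈ 0.4828

The binomial likelihood is conjugate to the Beta prior: with 6 successes and 4 failures, the posterior is Beta(2.4+6, 5+4) = Beta(8.4, 9).
Posterior mean = α/(α+β) = 8.4/17.4 = 0.4828.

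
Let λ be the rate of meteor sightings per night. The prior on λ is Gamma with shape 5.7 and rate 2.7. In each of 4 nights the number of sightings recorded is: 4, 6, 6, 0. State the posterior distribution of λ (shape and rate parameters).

Posterior: Gamma(shape=21.7, rate=6.7)

The Poisson likelihood adds the total count to the shape and the number of exposure periods to the rate. Here ∑xᵢ = 16 and n = 4, so shape 5.7→21.7 and rate 2.7→6.7.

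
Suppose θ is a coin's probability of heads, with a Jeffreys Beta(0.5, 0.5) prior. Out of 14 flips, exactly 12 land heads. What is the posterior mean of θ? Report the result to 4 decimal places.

The binomial likelihood is conjugate to the Beta prior: with 12 successes and 2 failures, the posterior is Beta(0.5+12, 0.5+2) = Beta(12.5, 2.5).
E[θ | data] = 12.5/(12.5+2.5) = 0.8333.

Posterior mean ≈ 0.8333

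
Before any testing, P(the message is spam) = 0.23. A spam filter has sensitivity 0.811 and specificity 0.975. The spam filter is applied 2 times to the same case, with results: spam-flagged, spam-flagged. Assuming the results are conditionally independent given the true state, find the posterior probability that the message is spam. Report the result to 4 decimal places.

Posterior P(H) ≈ 0.9968

With H the event that the message is spam, the joint likelihood of the observed sequence is P(data|H) = 0.811·0.811 = 0.65772 and P(data|¬H) = 0.025·0.025 = 0.00062500.
Bayes: P(H|data) = 0.23·0.65772 / (0.23·0.65772 + 0.77·0.00062500) = 0.15128/0.15176 = 0.9968.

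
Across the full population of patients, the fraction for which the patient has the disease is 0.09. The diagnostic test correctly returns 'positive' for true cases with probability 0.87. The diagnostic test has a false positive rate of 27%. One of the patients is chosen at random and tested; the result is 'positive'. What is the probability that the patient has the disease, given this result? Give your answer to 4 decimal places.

P(H | E) ≈ 0.2417

Write H for 'the patient has the disease'. Prior odds H:¬H = 0.09/0.91 = 0.098901. For the 'positive' outcome, the likelihood ratio is 0.87/0.27 = 3.2222.
Posterior odds = 0.098901 × 3.2222 = 0.31868, so P(H|E) = 0.31868/(1+0.31868) = 0.2417.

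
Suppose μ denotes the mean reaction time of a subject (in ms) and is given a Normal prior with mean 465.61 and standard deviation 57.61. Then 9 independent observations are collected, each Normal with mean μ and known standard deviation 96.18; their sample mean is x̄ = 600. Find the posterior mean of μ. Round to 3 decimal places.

Posterior mean ≈ 568.222

Prior precision 1/τ₀² = 1/57.61² = 0.00030130; data precision n/σ² = 9/96.18² = 0.00097291.
Posterior precision = 0.00030130 + 0.00097291 = 0.00127421.
Posterior mean = (0.00030130·465.61 + 0.00097291·600) / 0.00127421 = 568.222.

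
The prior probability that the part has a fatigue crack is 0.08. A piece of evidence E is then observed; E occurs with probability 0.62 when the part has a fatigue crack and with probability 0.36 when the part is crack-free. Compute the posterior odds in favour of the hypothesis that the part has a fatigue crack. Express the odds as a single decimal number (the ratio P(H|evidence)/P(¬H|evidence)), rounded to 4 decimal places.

Posterior odds ≈ 0.1498

Prior odds = 0.08/(1−0.08) = 0.086957.
Likelihood ratio for E = 0.62/0.36 = 1.7222.
Posterior odds = prior odds × LR = 0.14976.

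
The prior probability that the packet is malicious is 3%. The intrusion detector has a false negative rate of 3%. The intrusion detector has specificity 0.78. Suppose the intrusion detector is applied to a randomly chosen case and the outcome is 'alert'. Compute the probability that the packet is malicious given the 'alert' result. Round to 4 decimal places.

P(H | E) ≈ 0.1200

Write H for 'the packet is malicious'. Prior odds H:¬H = 0.03/0.97 = 0.030928. For the 'alert' outcome, the likelihood ratio is 0.97/0.22 = 4.4091.
Posterior odds = 0.030928 × 4.4091 = 0.13636, so P(H|E) = 0.13636/(1+0.13636) = 0.1200.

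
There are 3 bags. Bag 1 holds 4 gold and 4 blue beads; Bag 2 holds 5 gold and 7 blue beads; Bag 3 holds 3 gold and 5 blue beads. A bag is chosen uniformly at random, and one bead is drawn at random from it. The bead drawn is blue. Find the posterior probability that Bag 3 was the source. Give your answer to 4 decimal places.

Posterior probability ≈ 0.3659

Tabulate prior·likelihood by source: [1] prior 0.333333, lik 0.5, product 0.1667; [2] prior 0.333333, lik 0.5833, product 0.1944; [3] prior 0.333333, lik 0.625, product 0.2083.
Normalizing constant = 0.56944; the posterior for Bag 3 is its product over the sum, 0.2083/0.56944 = 0.3659.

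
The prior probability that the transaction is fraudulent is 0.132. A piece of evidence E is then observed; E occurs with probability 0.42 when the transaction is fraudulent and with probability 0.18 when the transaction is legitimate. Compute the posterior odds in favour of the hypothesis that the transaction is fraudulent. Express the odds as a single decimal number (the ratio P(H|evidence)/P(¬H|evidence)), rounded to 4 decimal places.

Prior odds = 0.132/(1−0.132) = 0.15207. In log-odds, ln(0.15207) = -1.8834.
Add log likelihood ratio: ln(2.3333) = 0.84730.
Posterior log-odds = -1.0361, so posterior odds = exp(-1.0361) = 0.35484.

Posterior odds ≈ 0.3548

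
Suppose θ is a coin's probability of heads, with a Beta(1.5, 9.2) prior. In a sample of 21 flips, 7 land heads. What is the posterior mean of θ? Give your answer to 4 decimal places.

Posterior mean ≈ 0.2681

Observing 7 successes and 14 failures updates Beta(1.5, 9.2) by adding the success and failure counts to the two shape parameters: α = 1.5+7 = 8.5, β = 9.2+14 = 23.2.
Posterior mean = α/(α+β) = 8.5/31.7 = 0.2681.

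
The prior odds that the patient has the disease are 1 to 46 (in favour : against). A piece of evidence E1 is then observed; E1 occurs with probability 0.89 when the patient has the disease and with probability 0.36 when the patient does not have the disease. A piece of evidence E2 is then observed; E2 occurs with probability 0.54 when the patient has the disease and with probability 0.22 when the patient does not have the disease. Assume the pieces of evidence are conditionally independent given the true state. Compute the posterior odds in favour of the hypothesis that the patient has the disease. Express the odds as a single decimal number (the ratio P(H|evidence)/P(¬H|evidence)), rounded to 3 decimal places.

Posterior odds ≈ 0.132

Prior odds = 1/46 = 0.021739. In log-odds, ln(0.021739) = -3.8286.
Add log likelihood ratios: ln(2.4722) + ln(2.4545) = 1.8031.
Posterior log-odds = -2.0256, so posterior odds = exp(-2.0256) = 0.13192.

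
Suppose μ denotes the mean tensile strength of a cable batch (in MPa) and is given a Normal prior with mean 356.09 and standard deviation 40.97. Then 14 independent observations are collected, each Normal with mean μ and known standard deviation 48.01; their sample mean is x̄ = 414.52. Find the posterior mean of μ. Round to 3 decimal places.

Prior precision 1/τ₀² = 1/40.97² = 0.00059576; data precision n/σ² = 14/48.01² = 0.00607386.
Posterior precision = 0.00059576 + 0.00607386 = 0.00666961.
Posterior mean = (0.00059576·356.09 + 0.00607386·414.52) / 0.00666961 = 409.301.

Posterior mean ≈ 409.301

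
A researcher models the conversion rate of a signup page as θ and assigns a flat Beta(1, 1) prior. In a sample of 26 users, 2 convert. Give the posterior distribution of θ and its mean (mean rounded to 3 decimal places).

Posterior: Beta(3, 25); mean ≈ 0.107

The binomial likelihood is conjugate to the Beta prior: with 2 successes and 24 failures, the posterior is Beta(1+2, 1+24) = Beta(3, 25).
Posterior mean = α/(α+β) = 3/28 = 0.107.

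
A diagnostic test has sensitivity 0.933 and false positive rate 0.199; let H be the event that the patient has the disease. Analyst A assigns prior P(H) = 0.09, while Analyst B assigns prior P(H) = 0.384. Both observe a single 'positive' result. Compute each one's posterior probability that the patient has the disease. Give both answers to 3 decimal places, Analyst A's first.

The likelihood ratio for a 'positive' result is 0.933/0.199 = 4.6884.
Analyst A: prior odds 0.09/0.91 = 0.098901; posterior odds 0.46369; posterior probability 0.317.
Analyst B: prior odds 0.384/0.616 = 0.62338; posterior odds 2.9227; posterior probability 0.745.

Analyst A: 0.317; Analyst B: 0.745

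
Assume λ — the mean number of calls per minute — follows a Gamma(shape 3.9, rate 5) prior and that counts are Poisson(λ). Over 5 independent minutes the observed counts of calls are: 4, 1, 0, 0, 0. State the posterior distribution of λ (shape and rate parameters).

The Poisson likelihood adds the total count to the shape and the number of exposure periods to the rate. Here ∑xᵢ = 5 and n = 5, so shape 3.9→8.9 and rate 5→10.

Posterior: Gamma(shape=8.9, rate=10)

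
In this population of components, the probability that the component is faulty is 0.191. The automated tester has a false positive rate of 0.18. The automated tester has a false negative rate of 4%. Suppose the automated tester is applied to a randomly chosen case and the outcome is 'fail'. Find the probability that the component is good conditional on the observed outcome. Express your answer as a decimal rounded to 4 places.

P(¬H | E) ≈ 0.4426

Let H be the event that the component is faulty. P(H) = 0.191, so P(¬H) = 0.809. With E the 'fail' result, P(E|H) = 0.96 and P(E|¬H) = 0.18.
P(E) = 0.96·0.191 + 0.18·0.809 = 0.18336 + 0.14562 = 0.32898.
By Bayes' theorem, P(H|E) = 0.18336 / 0.32898 = 0.5574. Hence P(¬H|E) = 1 − 0.5574 = 0.4426.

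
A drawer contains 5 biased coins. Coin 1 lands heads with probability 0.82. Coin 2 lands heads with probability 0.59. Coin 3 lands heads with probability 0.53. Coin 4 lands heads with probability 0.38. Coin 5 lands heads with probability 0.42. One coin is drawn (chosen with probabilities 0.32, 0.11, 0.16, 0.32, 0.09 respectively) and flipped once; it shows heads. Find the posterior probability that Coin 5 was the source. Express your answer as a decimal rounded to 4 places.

Tabulate prior·likelihood by source: [1] prior 0.32, lik 0.82, product 0.2624; [2] prior 0.11, lik 0.59, product 0.06490; [3] prior 0.16, lik 0.53, product 0.08480; [4] prior 0.32, lik 0.38, product 0.1216; [5] prior 0.09, lik 0.42, product 0.03780.
Normalizing constant = 0.57150; the posterior for Coin 5 is its product over the sum, 0.03780/0.57150 = 0.0661.

Posterior probability ≈ 0.0661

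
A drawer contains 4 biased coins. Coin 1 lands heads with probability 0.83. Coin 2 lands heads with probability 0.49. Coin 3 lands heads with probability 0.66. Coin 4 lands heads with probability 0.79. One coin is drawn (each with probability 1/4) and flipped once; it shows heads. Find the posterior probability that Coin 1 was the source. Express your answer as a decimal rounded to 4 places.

P(heads|C1) = 0.83; P(heads|C2) = 0.49; P(heads|C3) = 0.66; P(heads|C4) = 0.79.
Prior × likelihood for each source: 0.25·0.83=0.2075, 0.25·0.49=0.1225, 0.25·0.66=0.1650, 0.25·0.79=0.1975. Summing gives P(heads) = 0.69250.
P(Coin 1 | heads) = 0.2075 / 0.69250 = 0.2996.

Posterior probability ≈ 0.2996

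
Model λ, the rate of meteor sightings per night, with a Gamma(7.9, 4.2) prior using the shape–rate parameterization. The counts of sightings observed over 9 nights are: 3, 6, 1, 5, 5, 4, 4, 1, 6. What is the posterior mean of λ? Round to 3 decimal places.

Posterior mean ≈ 3.250

The Poisson likelihood adds the total count to the shape and the number of exposure periods to the rate. Here ∑xᵢ = 35 and n = 9, so shape 7.9→42.9 and rate 4.2→13.2.
E[λ | data] = 42.9/13.2 = 3.250.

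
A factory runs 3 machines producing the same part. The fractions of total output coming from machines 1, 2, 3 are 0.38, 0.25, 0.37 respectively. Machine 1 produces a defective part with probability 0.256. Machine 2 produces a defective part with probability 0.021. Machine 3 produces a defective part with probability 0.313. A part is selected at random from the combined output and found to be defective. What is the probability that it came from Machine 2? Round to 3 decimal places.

Posterior probability ≈ 0.024

Tabulate prior·likelihood by source: [1] prior 0.38, lik 0.256, product 0.09728; [2] prior 0.25, lik 0.021, product 0.005250; [3] prior 0.37, lik 0.313, product 0.1158.
Normalizing constant = 0.21834; the posterior for Machine 2 is its product over the sum, 0.005250/0.21834 = 0.024.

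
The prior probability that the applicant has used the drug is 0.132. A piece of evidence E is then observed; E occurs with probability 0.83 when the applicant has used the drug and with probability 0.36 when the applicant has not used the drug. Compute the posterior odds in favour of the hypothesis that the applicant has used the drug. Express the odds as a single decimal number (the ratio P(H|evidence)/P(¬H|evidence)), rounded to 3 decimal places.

Posterior odds ≈ 0.351

Prior odds = 0.132/(1−0.132) = 0.15207.
Likelihood ratio for E = 0.83/0.36 = 2.3056.
Posterior odds = prior odds × LR = 0.35061.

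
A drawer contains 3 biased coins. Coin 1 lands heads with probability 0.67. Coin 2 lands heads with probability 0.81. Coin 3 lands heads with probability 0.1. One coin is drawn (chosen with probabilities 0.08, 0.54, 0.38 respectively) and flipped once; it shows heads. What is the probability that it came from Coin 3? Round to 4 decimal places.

Posterior probability ≈ 0.0718

P(heads|C1) = 0.67; P(heads|C2) = 0.81; P(heads|C3) = 0.1.
Prior × likelihood for each source: 0.08·0.67=0.05360, 0.54·0.81=0.4374, 0.38·0.1=0.03800. Summing gives P(heads) = 0.52900.
P(Coin 3 | heads) = 0.03800 / 0.52900 = 0.0718.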